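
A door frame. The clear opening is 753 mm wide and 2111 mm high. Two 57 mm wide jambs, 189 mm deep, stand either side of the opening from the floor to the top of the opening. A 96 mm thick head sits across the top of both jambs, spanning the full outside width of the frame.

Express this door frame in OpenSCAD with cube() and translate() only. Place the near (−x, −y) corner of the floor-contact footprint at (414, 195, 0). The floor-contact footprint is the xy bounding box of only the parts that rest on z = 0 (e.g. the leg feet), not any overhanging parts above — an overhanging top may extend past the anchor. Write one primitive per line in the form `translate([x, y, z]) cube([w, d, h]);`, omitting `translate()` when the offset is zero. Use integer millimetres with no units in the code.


translate([414, 195, 0]) cube([57, 189, 2111]);
translate([1224, 195, 0]) cube([57, 189, 2111]);
translate([414, 195, 2111]) cube([867, 189, 96]);


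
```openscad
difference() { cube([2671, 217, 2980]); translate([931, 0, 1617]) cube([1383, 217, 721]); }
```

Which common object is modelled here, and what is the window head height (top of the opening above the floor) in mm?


A wall with a window opening. The window head height is 2338 mm.

A wall with a rectangular opening subtracted — a window. Sill at z = 1617, opening 721 mm tall, so the head is at 1617 + 721 = 2338 mm.


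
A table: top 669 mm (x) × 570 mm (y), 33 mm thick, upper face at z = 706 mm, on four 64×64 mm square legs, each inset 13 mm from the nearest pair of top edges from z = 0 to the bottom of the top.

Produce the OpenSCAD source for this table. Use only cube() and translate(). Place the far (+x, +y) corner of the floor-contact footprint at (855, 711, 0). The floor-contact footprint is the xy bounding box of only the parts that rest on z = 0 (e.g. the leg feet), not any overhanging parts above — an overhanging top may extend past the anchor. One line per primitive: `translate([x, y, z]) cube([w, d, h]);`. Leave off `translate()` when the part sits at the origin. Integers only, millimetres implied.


translate([199, 154, 673]) cube([669, 570, 33]);
translate([212, 167, 0]) cube([64, 64, 673]);
translate([791, 167, 0]) cube([64, 64, 673]);
translate([212, 647, 0]) cube([64, 64, 673]);
translate([791, 647, 0]) cube([64, 64, 673]);


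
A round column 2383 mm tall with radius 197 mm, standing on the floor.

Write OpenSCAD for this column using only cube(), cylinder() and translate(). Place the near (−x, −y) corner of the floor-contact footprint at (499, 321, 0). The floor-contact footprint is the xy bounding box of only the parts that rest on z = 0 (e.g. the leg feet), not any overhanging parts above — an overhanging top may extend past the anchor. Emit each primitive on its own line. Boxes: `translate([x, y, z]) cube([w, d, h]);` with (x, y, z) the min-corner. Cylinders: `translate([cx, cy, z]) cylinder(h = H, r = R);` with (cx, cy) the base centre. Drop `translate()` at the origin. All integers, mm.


translate([696, 518, 0]) cylinder(h = 2383, r = 197);


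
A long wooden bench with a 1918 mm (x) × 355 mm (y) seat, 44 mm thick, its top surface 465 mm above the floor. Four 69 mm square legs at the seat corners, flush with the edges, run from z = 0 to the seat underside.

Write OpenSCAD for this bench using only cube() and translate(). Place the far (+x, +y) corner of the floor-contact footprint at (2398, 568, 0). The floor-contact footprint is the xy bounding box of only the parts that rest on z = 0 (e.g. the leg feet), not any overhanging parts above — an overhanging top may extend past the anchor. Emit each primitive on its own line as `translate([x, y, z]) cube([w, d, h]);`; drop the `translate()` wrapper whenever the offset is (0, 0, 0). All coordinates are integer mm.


translate([480, 213, 421]) cube([1918, 355, 44]);
translate([480, 213, 0]) cube([69, 69, 421]);
translate([480, 499, 0]) cube([69, 69, 421]);
translate([2329, 213, 0]) cube([69, 69, 421]);
translate([2329, 499, 0]) cube([69, 69, 421]);


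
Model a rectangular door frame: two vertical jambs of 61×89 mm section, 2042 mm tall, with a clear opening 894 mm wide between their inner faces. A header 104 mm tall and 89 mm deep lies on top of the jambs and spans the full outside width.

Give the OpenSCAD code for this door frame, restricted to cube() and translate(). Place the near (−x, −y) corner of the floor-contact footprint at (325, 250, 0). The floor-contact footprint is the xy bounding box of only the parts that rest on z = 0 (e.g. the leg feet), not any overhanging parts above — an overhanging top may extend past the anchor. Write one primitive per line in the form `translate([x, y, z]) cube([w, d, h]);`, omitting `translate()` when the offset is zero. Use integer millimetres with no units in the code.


translate([325, 250, 0]) cube([61, 89, 2042]);
translate([1280, 250, 0]) cube([61, 89, 2042]);
translate([325, 250, 2042]) cube([1016, 89, 104]);


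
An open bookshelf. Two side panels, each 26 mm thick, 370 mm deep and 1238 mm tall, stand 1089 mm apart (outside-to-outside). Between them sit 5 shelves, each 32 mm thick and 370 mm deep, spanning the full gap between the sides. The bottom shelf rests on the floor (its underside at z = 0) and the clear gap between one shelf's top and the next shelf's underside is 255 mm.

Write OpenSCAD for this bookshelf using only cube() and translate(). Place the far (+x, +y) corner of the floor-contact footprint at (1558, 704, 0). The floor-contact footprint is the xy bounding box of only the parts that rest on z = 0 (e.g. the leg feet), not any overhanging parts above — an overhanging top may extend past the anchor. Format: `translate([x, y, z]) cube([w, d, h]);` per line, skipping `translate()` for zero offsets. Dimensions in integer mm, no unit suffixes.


translate([469, 334, 0]) cube([26, 370, 1238]);
translate([1532, 334, 0]) cube([26, 370, 1238]);
translate([495, 334, 0]) cube([1037, 370, 32]);
translate([495, 334, 287]) cube([1037, 370, 32]);
translate([495, 334, 574]) cube([1037, 370, 32]);
translate([495, 334, 861]) cube([1037, 370, 32]);
translate([495, 334, 1148]) cube([1037, 370, 32]);


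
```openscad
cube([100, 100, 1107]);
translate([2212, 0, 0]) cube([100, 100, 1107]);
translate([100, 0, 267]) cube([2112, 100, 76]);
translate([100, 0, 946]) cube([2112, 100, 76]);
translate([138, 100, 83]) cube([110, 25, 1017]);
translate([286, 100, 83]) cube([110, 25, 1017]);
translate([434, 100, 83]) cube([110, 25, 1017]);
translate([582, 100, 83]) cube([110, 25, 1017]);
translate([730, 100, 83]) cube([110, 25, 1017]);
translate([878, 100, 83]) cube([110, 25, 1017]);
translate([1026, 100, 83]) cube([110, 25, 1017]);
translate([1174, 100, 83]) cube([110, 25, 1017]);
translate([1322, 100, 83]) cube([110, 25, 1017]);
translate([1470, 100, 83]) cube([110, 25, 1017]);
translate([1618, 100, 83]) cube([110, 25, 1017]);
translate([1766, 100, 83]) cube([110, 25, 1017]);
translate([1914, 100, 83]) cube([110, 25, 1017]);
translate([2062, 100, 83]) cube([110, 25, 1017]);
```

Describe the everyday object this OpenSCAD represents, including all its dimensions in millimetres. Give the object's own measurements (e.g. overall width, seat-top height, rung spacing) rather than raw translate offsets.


A fence section. Two 100×100 mm posts, 1107 mm tall, stand on the floor with a clear span of 2112 mm between their inner faces. Two horizontal rails of 100×76 mm section span the gap between the posts with their undersides at z = 267 mm and z = 946 mm, flush with the posts' −y face. 14 pickets, each 110 mm wide, 25 mm thick and 1017 mm tall, are fixed to the +y face of the rails with their bottoms at z = 83 mm, spaced across the span with a 38 mm gap after the −x post and between neighbouring pickets, with 40 mm left before the +x post.


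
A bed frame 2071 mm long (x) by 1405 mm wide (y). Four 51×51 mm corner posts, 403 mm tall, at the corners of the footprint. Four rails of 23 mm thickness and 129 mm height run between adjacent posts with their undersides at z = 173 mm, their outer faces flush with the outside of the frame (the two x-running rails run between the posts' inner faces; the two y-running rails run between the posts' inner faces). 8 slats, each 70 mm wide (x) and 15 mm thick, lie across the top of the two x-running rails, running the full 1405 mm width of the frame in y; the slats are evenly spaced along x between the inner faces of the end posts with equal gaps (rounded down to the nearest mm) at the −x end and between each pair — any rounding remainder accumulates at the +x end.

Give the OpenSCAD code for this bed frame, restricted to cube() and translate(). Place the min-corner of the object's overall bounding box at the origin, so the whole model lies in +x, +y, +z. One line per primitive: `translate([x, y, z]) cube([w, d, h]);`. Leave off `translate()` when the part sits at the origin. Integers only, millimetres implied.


cube([51, 51, 403]);
translate([0, 1354, 0]) cube([51, 51, 403]);
translate([2020, 0, 0]) cube([51, 51, 403]);
translate([2020, 1354, 0]) cube([51, 51, 403]);
translate([51, 0, 173]) cube([1969, 23, 129]);
translate([51, 1382, 173]) cube([1969, 23, 129]);
translate([0, 51, 173]) cube([23, 1303, 129]);
translate([2048, 51, 173]) cube([23, 1303, 129]);
translate([207, 0, 302]) cube([70, 1405, 15]);
translate([433, 0, 302]) cube([70, 1405, 15]);
translate([659, 0, 302]) cube([70, 1405, 15]);
translate([885, 0, 302]) cube([70, 1405, 15]);
translate([1111, 0, 302]) cube([70, 1405, 15]);
translate([1337, 0, 302]) cube([70, 1405, 15]);
translate([1563, 0, 302]) cube([70, 1405, 15]);
translate([1789, 0, 302]) cube([70, 1405, 15]);


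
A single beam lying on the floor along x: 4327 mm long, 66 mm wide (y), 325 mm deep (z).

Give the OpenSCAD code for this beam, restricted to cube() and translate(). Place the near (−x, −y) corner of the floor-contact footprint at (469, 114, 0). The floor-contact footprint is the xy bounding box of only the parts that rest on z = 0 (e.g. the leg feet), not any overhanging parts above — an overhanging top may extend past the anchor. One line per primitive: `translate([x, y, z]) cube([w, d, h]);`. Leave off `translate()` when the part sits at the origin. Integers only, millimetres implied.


translate([469, 114, 0]) cube([4327, 66, 325]);


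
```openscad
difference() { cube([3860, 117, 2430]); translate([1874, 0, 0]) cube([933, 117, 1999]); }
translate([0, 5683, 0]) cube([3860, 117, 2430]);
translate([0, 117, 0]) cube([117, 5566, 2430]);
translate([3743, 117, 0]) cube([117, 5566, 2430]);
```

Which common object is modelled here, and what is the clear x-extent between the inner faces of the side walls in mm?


A single room. The interior width is 3626 mm.

Four walls enclosing a rectangle with a door in the front wall — a room. Outside width 3860 minus two 117 mm walls gives 3626 mm.


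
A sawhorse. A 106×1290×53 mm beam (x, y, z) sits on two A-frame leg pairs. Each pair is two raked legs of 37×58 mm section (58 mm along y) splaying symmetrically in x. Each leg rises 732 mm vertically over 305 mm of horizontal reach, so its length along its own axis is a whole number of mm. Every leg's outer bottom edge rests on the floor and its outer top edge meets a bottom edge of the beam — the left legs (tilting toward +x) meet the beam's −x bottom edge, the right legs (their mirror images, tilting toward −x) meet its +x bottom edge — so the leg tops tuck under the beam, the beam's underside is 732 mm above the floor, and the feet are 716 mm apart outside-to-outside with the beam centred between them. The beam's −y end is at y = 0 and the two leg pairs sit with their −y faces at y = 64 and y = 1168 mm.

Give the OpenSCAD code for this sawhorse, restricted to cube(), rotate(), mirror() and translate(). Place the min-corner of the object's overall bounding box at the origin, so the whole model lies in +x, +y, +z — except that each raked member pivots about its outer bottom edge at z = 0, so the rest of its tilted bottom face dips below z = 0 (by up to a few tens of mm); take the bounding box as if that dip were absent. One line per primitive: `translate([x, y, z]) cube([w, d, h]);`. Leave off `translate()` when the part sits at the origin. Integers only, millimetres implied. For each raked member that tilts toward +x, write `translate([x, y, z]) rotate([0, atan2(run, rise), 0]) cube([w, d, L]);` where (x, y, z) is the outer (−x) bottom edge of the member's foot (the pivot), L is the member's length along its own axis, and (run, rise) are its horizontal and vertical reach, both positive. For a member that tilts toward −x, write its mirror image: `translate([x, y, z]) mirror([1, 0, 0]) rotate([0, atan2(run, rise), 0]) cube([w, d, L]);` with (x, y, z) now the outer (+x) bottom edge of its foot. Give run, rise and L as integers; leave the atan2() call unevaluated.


translate([305, 0, 732]) cube([106, 1290, 53]);
translate([0, 64, 0]) rotate([0, atan2(305, 732), 0]) cube([37, 58, 793]);
translate([716, 64, 0]) mirror([1, 0, 0]) rotate([0, atan2(305, 732), 0]) cube([37, 58, 793]);
translate([0, 1168, 0]) rotate([0, atan2(305, 732), 0]) cube([37, 58, 793]);
translate([716, 1168, 0]) mirror([1, 0, 0]) rotate([0, atan2(305, 732), 0]) cube([37, 58, 793]);


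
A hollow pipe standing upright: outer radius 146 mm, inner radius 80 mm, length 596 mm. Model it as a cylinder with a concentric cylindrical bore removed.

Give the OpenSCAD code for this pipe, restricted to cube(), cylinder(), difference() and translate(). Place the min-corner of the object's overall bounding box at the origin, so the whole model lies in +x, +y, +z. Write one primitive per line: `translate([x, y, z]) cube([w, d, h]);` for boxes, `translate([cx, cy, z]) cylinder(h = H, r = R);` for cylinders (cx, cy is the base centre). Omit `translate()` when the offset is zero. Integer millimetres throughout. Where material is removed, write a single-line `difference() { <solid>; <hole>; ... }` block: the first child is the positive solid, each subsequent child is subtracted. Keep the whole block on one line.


difference() { translate([146, 146, 0]) cylinder(h = 596, r = 146); translate([146, 146, 0]) cylinder(h = 596, r = 80); }


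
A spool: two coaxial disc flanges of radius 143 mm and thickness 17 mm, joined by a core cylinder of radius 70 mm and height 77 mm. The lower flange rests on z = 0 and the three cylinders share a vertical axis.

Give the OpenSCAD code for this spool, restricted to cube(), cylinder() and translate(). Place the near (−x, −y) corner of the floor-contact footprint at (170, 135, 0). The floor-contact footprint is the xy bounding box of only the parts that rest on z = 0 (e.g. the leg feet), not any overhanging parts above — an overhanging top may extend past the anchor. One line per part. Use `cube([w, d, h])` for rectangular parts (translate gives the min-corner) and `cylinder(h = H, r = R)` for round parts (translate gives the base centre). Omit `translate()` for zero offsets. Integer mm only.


translate([313, 278, 0]) cylinder(h = 17, r = 143);
translate([313, 278, 17]) cylinder(h = 77, r = 70);
translate([313, 278, 94]) cylinder(h = 17, r = 143);


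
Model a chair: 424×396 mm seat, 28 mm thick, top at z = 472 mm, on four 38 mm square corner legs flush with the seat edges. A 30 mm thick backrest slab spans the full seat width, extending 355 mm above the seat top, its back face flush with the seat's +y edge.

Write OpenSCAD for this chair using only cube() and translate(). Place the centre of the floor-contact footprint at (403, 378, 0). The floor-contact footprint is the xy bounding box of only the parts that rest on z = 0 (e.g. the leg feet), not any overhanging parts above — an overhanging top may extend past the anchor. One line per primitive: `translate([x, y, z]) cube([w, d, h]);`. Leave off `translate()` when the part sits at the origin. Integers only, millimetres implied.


translate([191, 180, 444]) cube([424, 396, 28]);
translate([191, 180, 0]) cube([38, 38, 444]);
translate([577, 180, 0]) cube([38, 38, 444]);
translate([191, 538, 0]) cube([38, 38, 444]);
translate([577, 538, 0]) cube([38, 38, 444]);
translate([191, 546, 472]) cube([424, 30, 355]);


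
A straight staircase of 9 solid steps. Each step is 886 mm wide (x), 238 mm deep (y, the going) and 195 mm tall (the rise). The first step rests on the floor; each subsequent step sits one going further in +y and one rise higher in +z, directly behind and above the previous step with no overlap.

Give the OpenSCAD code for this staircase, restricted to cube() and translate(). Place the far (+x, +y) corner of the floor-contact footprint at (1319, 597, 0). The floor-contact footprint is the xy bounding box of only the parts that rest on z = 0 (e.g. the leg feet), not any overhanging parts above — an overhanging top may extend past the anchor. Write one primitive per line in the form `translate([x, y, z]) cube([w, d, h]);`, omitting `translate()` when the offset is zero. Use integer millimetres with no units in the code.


translate([433, 359, 0]) cube([886, 238, 195]);
translate([433, 597, 195]) cube([886, 238, 195]);
translate([433, 835, 390]) cube([886, 238, 195]);
translate([433, 1073, 585]) cube([886, 238, 195]);
translate([433, 1311, 780]) cube([886, 238, 195]);
translate([433, 1549, 975]) cube([886, 238, 195]);
translate([433, 1787, 1170]) cube([886, 238, 195]);
translate([433, 2025, 1365]) cube([886, 238, 195]);
translate([433, 2263, 1560]) cube([886, 238, 195]);


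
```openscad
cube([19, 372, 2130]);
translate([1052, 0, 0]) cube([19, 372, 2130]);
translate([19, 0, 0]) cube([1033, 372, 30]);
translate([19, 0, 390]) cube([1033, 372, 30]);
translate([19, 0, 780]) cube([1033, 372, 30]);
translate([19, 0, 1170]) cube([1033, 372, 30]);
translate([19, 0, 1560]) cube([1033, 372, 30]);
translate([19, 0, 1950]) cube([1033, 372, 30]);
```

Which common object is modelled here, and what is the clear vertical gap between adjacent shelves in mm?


A bookshelf. The clear shelf gap is 360 mm.

Two tall side panels with 6 horizontal boards between them — a bookshelf. The first two shelf undersides are at z = 0 and z = 390; with shelf thickness 30, the clear gap is 390 − 0 − 30 = 360 mm.


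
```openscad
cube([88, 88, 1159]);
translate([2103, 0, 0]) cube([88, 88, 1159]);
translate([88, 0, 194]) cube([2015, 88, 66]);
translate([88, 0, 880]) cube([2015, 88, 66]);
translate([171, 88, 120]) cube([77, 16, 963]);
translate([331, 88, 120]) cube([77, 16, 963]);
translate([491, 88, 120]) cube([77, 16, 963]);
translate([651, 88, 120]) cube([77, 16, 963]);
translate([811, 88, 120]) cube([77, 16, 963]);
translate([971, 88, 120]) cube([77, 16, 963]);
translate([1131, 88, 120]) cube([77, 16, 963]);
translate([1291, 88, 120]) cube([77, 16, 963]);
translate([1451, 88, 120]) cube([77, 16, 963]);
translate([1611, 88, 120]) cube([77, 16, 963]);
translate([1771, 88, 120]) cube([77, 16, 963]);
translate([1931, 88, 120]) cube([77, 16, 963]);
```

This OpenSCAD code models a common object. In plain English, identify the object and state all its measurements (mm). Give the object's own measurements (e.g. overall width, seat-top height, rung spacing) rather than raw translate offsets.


A fence section. Two 88×88 mm posts, 1159 mm tall, stand on the floor with a clear span of 2015 mm between their inner faces. Two horizontal rails of 88×66 mm section span the gap between the posts with their undersides at z = 194 mm and z = 880 mm, flush with the posts' −y face. 12 pickets, each 77 mm wide, 16 mm thick and 963 mm tall, are fixed to the +y face of the rails with their bottoms at z = 120 mm, spaced across the span with a 83 mm gap after the −x post and between neighbouring pickets, with 95 mm left before the +x post.


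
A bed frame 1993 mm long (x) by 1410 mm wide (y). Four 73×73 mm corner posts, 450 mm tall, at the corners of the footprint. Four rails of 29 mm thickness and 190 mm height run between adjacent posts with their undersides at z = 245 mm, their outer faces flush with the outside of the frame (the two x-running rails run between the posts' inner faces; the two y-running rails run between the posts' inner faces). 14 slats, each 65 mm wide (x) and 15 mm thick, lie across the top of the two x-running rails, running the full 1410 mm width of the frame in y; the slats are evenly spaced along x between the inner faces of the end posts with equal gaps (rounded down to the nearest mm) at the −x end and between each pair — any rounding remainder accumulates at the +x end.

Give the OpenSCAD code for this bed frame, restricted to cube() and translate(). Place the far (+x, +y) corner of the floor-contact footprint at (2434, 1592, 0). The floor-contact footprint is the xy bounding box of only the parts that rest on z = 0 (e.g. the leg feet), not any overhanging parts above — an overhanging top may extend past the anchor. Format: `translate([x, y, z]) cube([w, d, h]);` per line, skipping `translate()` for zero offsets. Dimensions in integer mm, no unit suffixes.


translate([441, 182, 0]) cube([73, 73, 450]);
translate([441, 1519, 0]) cube([73, 73, 450]);
translate([2361, 182, 0]) cube([73, 73, 450]);
translate([2361, 1519, 0]) cube([73, 73, 450]);
translate([514, 182, 245]) cube([1847, 29, 190]);
translate([514, 1563, 245]) cube([1847, 29, 190]);
translate([441, 255, 245]) cube([29, 1264, 190]);
translate([2405, 255, 245]) cube([29, 1264, 190]);
translate([576, 182, 435]) cube([65, 1410, 15]);
translate([703, 182, 435]) cube([65, 1410, 15]);
translate([830, 182, 435]) cube([65, 1410, 15]);
translate([957, 182, 435]) cube([65, 1410, 15]);
translate([1084, 182, 435]) cube([65, 1410, 15]);
translate([1211, 182, 435]) cube([65, 1410, 15]);
translate([1338, 182, 435]) cube([65, 1410, 15]);
translate([1465, 182, 435]) cube([65, 1410, 15]);
translate([1592, 182, 435]) cube([65, 1410, 15]);
translate([1719, 182, 435]) cube([65, 1410, 15]);
translate([1846, 182, 435]) cube([65, 1410, 15]);
translate([1973, 182, 435]) cube([65, 1410, 15]);
translate([2100, 182, 435]) cube([65, 1410, 15]);
translate([2227, 182, 435]) cube([65, 1410, 15]);


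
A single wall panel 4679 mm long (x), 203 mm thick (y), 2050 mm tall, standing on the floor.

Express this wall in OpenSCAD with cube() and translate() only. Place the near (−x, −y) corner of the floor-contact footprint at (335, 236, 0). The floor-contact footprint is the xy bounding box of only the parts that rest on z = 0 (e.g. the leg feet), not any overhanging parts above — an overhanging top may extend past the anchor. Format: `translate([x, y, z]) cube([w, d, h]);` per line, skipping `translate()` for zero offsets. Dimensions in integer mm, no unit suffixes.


translate([335, 236, 0]) cube([4679, 203, 2050]);


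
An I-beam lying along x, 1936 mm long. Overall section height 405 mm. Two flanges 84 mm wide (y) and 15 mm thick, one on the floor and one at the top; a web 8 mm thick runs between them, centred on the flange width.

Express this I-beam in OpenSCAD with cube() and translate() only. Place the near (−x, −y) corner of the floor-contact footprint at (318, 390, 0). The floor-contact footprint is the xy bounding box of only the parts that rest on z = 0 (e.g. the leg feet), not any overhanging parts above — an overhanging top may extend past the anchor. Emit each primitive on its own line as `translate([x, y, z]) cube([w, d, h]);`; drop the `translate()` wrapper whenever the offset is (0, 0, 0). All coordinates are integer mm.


translate([318, 390, 0]) cube([1936, 84, 15]);
translate([318, 428, 15]) cube([1936, 8, 375]);
translate([318, 390, 390]) cube([1936, 84, 15]);


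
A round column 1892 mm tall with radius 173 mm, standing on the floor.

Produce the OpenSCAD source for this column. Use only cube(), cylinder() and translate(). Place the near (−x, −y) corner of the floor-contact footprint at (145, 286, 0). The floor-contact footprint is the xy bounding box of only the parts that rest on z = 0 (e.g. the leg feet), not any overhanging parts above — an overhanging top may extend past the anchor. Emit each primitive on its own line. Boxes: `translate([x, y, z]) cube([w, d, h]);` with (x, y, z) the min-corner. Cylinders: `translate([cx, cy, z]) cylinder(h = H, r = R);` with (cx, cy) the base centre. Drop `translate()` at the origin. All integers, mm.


translate([318, 459, 0]) cylinder(h = 1892, r = 173);


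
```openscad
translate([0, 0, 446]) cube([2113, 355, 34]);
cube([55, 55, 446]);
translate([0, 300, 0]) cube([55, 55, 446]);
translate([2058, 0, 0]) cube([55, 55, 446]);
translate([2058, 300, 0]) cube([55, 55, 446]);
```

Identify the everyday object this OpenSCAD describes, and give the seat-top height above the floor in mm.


A bench. The seat-top height is 480 mm.

A long slab on four corner posts — a bench. The slab sits at z = 446 with thickness 34, so the top is 446 + 34 = 480 mm.


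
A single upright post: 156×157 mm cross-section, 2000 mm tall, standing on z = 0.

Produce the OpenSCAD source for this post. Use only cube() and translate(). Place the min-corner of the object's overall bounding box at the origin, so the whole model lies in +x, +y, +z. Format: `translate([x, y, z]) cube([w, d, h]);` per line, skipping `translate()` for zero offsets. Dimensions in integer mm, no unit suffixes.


cube([156, 157, 2000]);


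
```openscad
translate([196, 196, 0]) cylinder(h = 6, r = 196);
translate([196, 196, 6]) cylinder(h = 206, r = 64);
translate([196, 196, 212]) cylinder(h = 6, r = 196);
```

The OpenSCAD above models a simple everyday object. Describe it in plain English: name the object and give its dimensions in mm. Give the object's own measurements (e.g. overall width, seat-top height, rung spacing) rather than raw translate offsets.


A spool: two coaxial disc flanges of radius 196 mm and thickness 6 mm, joined by a core cylinder of radius 64 mm and height 206 mm. The lower flange rests on z = 0 and the three cylinders share a vertical axis.


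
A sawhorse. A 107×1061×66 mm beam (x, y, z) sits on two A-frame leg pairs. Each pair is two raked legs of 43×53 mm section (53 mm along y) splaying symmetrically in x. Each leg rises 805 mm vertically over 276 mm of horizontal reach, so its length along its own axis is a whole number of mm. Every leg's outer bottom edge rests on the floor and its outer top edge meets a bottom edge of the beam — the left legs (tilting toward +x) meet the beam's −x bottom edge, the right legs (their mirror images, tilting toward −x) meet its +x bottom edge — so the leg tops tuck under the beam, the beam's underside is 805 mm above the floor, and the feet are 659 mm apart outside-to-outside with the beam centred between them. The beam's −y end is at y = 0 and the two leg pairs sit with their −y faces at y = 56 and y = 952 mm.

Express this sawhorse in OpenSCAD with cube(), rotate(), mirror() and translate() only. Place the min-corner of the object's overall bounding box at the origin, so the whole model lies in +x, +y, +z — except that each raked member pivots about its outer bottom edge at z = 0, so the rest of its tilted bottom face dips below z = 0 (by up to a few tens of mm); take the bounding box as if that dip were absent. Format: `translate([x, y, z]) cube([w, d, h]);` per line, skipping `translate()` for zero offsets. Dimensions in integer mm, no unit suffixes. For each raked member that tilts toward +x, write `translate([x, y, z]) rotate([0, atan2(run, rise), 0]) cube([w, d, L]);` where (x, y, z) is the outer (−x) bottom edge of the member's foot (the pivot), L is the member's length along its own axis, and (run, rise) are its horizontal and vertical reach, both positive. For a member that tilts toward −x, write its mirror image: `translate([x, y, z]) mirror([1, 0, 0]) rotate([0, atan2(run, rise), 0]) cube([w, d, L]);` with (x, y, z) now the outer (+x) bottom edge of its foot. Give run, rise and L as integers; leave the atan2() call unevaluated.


// leg length = √(276² + 805²) = 851
// right-leg outer foot x = 2·276 + 107 = 659
// beam min-corner = (276, 0, 805)
translate([276, 0, 805]) cube([107, 1061, 66]);
translate([0, 56, 0]) rotate([0, atan2(276, 805), 0]) cube([43, 53, 851]);
translate([659, 56, 0]) mirror([1, 0, 0]) rotate([0, atan2(276, 805), 0]) cube([43, 53, 851]);
translate([0, 952, 0]) rotate([0, atan2(276, 805), 0]) cube([43, 53, 851]);
translate([659, 952, 0]) mirror([1, 0, 0]) rotate([0, atan2(276, 805), 0]) cube([43, 53, 851]);


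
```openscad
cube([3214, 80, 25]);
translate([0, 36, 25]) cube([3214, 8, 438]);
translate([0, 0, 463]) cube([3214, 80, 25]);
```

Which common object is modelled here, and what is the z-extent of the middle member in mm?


An I-beam. The web height is 438 mm.

Two wide flanges with a thin centred web — an I-beam. Overall 488 mm minus two 25 mm flanges gives a web of 488 − 2·25 = 438 mm.


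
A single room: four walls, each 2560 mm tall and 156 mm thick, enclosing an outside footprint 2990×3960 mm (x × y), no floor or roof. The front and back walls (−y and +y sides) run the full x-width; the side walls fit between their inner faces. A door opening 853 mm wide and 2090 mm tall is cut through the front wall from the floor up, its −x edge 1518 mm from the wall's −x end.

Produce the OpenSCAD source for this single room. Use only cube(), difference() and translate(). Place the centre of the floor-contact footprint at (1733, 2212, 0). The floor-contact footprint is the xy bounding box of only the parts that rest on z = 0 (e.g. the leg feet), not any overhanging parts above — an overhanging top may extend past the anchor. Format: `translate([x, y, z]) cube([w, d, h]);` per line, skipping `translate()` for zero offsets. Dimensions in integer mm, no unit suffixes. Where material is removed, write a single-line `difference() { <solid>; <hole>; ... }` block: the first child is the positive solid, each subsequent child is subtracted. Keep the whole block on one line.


difference() { translate([238, 232, 0]) cube([2990, 156, 2560]); translate([1756, 232, 0]) cube([853, 156, 2090]); }
translate([238, 4036, 0]) cube([2990, 156, 2560]);
translate([238, 388, 0]) cube([156, 3648, 2560]);
translate([3072, 388, 0]) cube([156, 3648, 2560]);


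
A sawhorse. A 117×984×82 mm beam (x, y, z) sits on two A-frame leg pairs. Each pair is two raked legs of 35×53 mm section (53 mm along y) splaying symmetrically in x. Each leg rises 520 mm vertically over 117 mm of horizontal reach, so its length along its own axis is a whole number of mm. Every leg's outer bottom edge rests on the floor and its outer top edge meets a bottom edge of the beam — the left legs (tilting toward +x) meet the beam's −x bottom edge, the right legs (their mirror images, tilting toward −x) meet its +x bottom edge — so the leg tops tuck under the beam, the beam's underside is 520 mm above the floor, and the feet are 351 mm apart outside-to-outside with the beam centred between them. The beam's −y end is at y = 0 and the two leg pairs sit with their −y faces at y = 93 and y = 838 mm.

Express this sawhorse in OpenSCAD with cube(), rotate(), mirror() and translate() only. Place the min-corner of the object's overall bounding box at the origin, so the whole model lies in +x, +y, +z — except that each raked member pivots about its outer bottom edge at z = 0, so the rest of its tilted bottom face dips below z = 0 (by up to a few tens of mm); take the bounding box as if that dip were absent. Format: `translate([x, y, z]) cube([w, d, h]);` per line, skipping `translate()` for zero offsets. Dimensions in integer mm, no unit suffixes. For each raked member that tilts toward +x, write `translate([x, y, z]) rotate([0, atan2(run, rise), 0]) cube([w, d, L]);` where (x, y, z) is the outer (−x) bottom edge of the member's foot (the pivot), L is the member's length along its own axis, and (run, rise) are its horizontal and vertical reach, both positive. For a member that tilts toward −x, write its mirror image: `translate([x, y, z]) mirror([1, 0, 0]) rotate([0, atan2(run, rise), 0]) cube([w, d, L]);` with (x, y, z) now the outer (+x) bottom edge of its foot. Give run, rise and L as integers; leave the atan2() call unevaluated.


translate([117, 0, 520]) cube([117, 984, 82]);
translate([0, 93, 0]) rotate([0, atan2(117, 520), 0]) cube([35, 53, 533]);
translate([351, 93, 0]) mirror([1, 0, 0]) rotate([0, atan2(117, 520), 0]) cube([35, 53, 533]);
translate([0, 838, 0]) rotate([0, atan2(117, 520), 0]) cube([35, 53, 533]);
translate([351, 838, 0]) mirror([1, 0, 0]) rotate([0, atan2(117, 520), 0]) cube([35, 53, 533]);


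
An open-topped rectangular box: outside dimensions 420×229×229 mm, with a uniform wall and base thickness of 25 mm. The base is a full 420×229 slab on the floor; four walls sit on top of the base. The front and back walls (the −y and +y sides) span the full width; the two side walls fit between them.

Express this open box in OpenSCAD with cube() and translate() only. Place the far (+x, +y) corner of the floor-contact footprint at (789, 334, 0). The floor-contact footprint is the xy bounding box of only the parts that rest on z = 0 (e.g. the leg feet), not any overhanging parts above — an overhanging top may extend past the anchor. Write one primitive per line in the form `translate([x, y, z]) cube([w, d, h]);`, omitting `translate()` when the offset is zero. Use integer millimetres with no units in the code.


translate([369, 105, 0]) cube([420, 229, 25]);
translate([369, 105, 25]) cube([420, 25, 204]);
translate([369, 309, 25]) cube([420, 25, 204]);
translate([369, 130, 25]) cube([25, 179, 204]);
translate([764, 130, 25]) cube([25, 179, 204]);


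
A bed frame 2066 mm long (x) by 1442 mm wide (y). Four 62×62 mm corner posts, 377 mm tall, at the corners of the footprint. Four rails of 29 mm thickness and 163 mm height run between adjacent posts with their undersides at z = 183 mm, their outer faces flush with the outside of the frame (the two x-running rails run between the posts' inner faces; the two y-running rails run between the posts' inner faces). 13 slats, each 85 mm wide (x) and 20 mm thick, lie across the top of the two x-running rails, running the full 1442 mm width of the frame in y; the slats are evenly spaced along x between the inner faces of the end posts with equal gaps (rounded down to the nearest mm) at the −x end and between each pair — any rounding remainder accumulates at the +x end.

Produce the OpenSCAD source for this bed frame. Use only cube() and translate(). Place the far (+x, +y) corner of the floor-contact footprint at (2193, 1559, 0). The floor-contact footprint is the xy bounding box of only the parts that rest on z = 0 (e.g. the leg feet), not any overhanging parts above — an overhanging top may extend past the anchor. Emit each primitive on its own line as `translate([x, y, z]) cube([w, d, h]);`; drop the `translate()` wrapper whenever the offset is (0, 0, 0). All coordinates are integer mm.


translate([127, 117, 0]) cube([62, 62, 377]);
translate([127, 1497, 0]) cube([62, 62, 377]);
translate([2131, 117, 0]) cube([62, 62, 377]);
translate([2131, 1497, 0]) cube([62, 62, 377]);
translate([189, 117, 183]) cube([1942, 29, 163]);
translate([189, 1530, 183]) cube([1942, 29, 163]);
translate([127, 179, 183]) cube([29, 1318, 163]);
translate([2164, 179, 183]) cube([29, 1318, 163]);
translate([248, 117, 346]) cube([85, 1442, 20]);
translate([392, 117, 346]) cube([85, 1442, 20]);
translate([536, 117, 346]) cube([85, 1442, 20]);
translate([680, 117, 346]) cube([85, 1442, 20]);
translate([824, 117, 346]) cube([85, 1442, 20]);
translate([968, 117, 346]) cube([85, 1442, 20]);
translate([1112, 117, 346]) cube([85, 1442, 20]);
translate([1256, 117, 346]) cube([85, 1442, 20]);
translate([1400, 117, 346]) cube([85, 1442, 20]);
translate([1544, 117, 346]) cube([85, 1442, 20]);
translate([1688, 117, 346]) cube([85, 1442, 20]);
translate([1832, 117, 346]) cube([85, 1442, 20]);
translate([1976, 117, 346]) cube([85, 1442, 20]);


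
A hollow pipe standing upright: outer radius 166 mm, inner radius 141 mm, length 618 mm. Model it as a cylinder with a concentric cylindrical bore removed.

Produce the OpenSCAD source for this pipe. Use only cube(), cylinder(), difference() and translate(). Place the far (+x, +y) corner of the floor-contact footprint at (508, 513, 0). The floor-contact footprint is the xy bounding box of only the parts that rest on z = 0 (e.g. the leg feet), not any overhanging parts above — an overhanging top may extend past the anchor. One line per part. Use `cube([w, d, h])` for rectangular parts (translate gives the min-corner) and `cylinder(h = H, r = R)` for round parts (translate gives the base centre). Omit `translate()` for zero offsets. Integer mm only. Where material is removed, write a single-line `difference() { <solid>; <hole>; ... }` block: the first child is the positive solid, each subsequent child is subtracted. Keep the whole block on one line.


difference() { translate([342, 347, 0]) cylinder(h = 618, r = 166); translate([342, 347, 0]) cylinder(h = 618, r = 141); }


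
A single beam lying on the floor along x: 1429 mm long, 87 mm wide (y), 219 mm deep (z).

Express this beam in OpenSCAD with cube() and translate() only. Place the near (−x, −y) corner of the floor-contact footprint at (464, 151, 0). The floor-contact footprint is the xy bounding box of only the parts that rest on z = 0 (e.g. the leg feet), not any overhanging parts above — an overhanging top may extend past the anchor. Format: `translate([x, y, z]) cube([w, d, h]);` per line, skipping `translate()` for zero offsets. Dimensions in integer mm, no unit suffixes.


translate([464, 151, 0]) cube([1429, 87, 219]);


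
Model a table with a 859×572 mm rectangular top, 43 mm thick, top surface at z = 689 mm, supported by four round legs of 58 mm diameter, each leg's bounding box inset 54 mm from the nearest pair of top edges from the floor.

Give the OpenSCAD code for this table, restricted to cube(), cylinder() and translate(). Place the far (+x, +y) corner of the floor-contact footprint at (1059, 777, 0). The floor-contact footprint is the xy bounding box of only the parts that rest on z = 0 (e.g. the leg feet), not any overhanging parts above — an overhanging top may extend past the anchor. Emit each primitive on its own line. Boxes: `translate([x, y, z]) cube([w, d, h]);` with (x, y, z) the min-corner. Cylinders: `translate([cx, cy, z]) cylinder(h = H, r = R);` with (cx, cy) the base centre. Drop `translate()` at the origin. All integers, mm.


translate([254, 259, 646]) cube([859, 572, 43]);
translate([337, 342, 0]) cylinder(h = 646, r = 29);
translate([1030, 342, 0]) cylinder(h = 646, r = 29);
translate([337, 748, 0]) cylinder(h = 646, r = 29);
translate([1030, 748, 0]) cylinder(h = 646, r = 29);


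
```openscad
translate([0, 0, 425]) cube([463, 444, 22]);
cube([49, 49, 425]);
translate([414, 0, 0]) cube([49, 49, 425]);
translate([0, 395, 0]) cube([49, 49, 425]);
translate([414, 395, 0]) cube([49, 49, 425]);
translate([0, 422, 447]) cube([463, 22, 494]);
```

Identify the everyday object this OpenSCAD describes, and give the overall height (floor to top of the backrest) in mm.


A chair. The overall height is 941 mm.

A slab on four corner posts with a tall panel at the back — a chair. The seat slab sits at z = 425 with thickness 22, and the 494 mm backrest starts at the seat top, so the overall height is 425 + 22 + 494 = 941 mm.


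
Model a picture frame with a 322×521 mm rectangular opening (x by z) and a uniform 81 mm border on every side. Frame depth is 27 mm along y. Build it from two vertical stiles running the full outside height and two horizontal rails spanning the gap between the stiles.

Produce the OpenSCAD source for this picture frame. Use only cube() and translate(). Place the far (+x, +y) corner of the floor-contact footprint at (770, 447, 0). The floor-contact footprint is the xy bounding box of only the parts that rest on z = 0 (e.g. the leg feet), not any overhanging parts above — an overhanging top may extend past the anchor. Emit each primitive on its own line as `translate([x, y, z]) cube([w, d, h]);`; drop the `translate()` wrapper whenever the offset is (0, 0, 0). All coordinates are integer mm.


translate([286, 420, 0]) cube([81, 27, 683]);
translate([689, 420, 0]) cube([81, 27, 683]);
translate([367, 420, 0]) cube([322, 27, 81]);
translate([367, 420, 602]) cube([322, 27, 81]);
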